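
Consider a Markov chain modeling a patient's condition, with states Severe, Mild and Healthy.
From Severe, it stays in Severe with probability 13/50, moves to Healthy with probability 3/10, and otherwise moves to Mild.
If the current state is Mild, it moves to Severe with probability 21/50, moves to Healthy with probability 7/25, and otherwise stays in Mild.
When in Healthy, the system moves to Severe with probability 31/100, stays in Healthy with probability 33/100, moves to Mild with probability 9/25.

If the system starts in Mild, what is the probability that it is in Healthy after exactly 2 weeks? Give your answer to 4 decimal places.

Sum over the intermediate state after 1 week:
P = P(Mild→Severe)·P(Severe→Healthy) + P(Mild→Mild)·P(Mild→Healthy) + P(Mild→Healthy)·P(Healthy→Healthy)
  = 0.42×0.3 + 0.3×0.28 + 0.28×0.33
  = 0.1260 + 0.0840 + 0.0924 = 0.3024

0.3024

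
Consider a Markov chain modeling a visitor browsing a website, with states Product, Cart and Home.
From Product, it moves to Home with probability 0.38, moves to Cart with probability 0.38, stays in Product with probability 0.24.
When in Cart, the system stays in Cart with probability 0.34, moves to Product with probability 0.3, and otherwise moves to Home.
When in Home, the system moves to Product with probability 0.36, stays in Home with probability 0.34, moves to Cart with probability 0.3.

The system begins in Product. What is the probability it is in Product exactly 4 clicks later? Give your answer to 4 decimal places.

Propagate the distribution vector 4 clicks from Product.
After 0 clicks: (1.0000, 0.0000, 0.0000)
After 1 click: (0.2400, 0.3800, 0.3800)
After 2 clicks: (0.3084, 0.3344, 0.3572)
After 3 clicks: (0.3029, 0.3380, 0.3590)
After 4 clicks: (0.3034, 0.3378, 0.3589)
P(in Product after 4 clicks) = 0.3034

0.3034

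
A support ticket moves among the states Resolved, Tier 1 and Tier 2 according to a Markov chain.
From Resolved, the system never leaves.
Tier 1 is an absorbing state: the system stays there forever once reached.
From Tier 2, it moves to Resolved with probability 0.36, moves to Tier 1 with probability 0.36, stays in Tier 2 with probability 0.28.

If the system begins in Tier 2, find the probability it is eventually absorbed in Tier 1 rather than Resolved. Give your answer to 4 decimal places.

Let h(s) be the probability of absorption at Tier 1 starting from transient state s. Then h(Tier 1) = 1 and h(Resolved) = 0. By first-step analysis:
h(Tier 2) = 0.36·0 + 0.36·1 + 0.28·h(Tier 2)
Solving: h(Tier 2) = 0.5000.
Starting from Tier 2, the probability is 0.5000.

0.5000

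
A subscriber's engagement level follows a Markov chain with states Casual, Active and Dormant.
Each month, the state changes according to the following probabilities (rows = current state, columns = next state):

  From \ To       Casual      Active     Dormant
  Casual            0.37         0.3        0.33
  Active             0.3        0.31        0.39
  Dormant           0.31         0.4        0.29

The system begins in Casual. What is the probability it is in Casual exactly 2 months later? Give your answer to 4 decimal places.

0.3292

Sum over the intermediate state after 1 month:
P = P(Casual→Casual)·P(Casual→Casual) + P(Casual→Active)·P(Active→Casual) + P(Casual→Dormant)·P(Dormant→Casual)
  = 0.37×0.37 + 0.3×0.3 + 0.33×0.31
  = 0.1369 + 0.0900 + 0.1023 = 0.3292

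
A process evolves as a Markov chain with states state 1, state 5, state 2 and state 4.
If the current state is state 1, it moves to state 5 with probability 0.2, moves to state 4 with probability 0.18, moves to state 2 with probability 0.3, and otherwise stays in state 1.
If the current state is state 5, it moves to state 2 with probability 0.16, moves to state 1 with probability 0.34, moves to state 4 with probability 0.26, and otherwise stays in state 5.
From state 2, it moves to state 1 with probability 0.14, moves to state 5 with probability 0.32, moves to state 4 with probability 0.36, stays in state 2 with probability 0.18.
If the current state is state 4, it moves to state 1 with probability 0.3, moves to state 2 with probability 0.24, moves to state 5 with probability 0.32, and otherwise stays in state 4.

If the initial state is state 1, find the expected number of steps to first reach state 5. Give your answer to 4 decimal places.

Let t(s) be the expected number of steps to first reach state 5 from state s, with t(state 5) = 0. Conditioning on the first step:
t(state 1) = 1 + 0.32·t(state 1) + 0.3·t(state 2) + 0.18·t(state 4)
t(state 2) = 1 + 0.14·t(state 1) + 0.18·t(state 2) + 0.36·t(state 4)
t(state 4) = 1 + 0.3·t(state 1) + 0.24·t(state 2) + 0.14·t(state 4)
Solving: t(state 1) = 3.8935, t(state 2) = 3.4087, t(state 4) = 3.4723.
Expected steps from state 1 to state 5: 3.8935.

3.8935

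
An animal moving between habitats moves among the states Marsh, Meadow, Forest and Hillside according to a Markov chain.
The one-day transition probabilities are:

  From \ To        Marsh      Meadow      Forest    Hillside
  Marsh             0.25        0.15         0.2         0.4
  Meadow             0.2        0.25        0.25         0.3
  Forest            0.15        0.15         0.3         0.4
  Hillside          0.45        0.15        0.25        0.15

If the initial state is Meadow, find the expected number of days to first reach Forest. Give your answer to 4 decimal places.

Let t(s) be the expected number of days to first reach Forest from state s, with t(Forest) = 0. Conditioning on the first day:
t(Marsh) = 1 + 0.25·t(Marsh) + 0.15·t(Meadow) + 0.4·t(Hillside)
t(Meadow) = 1 + 0.2·t(Marsh) + 0.25·t(Meadow) + 0.3·t(Hillside)
t(Hillside) = 1 + 0.45·t(Marsh) + 0.15·t(Meadow) + 0.15·t(Hillside)
Solving: t(Marsh) = 4.4709, t(Meadow) = 4.2424, t(Hillside) = 4.2921.
Expected days from Meadow to Forest: 4.2424.

4.2424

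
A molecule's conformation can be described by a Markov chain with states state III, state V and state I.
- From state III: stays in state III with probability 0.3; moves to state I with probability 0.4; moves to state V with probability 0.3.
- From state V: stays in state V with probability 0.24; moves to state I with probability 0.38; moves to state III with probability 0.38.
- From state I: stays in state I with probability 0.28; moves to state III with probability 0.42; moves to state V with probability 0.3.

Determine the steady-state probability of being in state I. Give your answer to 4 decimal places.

Let the stationary distribution be π with π = πP and π_1 + π_2 + π_3 = 1.
π_1 = 0.3·π_1 + 0.38·π_2 + 0.42·π_3
π_2 = 0.3·π_1 + 0.24·π_2 + 0.3·π_3
Solving with the normalization constraint gives π = (0.3649, 0.2830, 0.3521).
So the stationary probability of state I is 0.3521.

0.3521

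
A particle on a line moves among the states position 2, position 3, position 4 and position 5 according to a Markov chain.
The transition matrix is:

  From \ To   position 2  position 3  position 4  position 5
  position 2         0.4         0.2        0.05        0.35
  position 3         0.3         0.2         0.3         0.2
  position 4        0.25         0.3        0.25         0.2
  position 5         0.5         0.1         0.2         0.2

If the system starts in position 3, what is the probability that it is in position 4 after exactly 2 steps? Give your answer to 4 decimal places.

Propagate the distribution vector 2 steps from position 3.
After 0 steps: (0.0000, 1.0000, 0.0000, 0.0000)
After 1 step: (0.3000, 0.2000, 0.3000, 0.2000)
After 2 steps: (0.3550, 0.2100, 0.1900, 0.2450)
P(in position 4 after 2 steps) = 0.1900

0.1900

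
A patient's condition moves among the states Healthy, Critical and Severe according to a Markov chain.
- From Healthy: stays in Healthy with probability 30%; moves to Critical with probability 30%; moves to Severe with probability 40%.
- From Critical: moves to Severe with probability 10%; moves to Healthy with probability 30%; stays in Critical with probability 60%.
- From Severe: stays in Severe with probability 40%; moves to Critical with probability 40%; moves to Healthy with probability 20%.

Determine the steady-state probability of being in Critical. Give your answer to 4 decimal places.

0.4658

Let the stationary distribution be π with π = πP and π_1 + π_2 + π_3 = 1.
π_1 = 0.3·π_1 + 0.3·π_2 + 0.2·π_3
π_2 = 0.3·π_1 + 0.6·π_2 + 0.4·π_3
Solving with the normalization constraint gives π = (0.2740, 0.4658, 0.2603).
So the stationary probability of Critical is 0.4658.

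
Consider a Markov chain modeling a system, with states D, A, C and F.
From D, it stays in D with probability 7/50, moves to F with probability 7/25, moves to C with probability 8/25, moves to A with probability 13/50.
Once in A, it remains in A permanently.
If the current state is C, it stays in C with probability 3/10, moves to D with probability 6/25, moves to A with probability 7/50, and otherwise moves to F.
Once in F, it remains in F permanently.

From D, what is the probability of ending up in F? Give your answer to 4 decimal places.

Let h(s) be the probability of absorption at F starting from transient state s. Then h(F) = 1 and h(A) = 0. By first-step analysis:
h(D) = 0.14·h(D) + 0.26·0 + 0.32·h(C) + 0.28·1
h(C) = 0.24·h(D) + 0.14·0 + 0.3·h(C) + 0.32·1
Solving: h(D) = 0.5682, h(C) = 0.6519.
Starting from D, the probability is 0.5682.

0.5682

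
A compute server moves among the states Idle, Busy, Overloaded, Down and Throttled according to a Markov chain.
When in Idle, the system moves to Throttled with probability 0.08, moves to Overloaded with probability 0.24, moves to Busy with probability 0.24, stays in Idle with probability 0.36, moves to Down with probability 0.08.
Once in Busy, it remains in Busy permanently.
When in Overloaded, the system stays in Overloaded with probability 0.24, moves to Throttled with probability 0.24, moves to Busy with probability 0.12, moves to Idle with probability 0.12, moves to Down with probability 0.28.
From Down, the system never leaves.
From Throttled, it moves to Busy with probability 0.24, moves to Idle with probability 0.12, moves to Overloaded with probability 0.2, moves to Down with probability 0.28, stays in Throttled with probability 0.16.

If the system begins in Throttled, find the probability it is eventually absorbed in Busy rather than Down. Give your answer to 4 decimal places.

Let h(s) be the probability of absorption at Busy starting from transient state s. Then h(Busy) = 1 and h(Down) = 0. By first-step analysis:
h(Idle) = 0.36·h(Idle) + 0.24·1 + 0.24·h(Overloaded) + 0.08·0 + 0.08·h(Throttled)
h(Overloaded) = 0.12·h(Idle) + 0.12·1 + 0.24·h(Overloaded) + 0.28·0 + 0.24·h(Throttled)
h(Throttled) = 0.12·h(Idle) + 0.24·1 + 0.2·h(Overloaded) + 0.28·0 + 0.16·h(Throttled)
Solving: h(Idle) = 0.5813, h(Overloaded) = 0.3959, h(Throttled) = 0.4630.
Starting from Throttled, the probability is 0.4630.

0.4630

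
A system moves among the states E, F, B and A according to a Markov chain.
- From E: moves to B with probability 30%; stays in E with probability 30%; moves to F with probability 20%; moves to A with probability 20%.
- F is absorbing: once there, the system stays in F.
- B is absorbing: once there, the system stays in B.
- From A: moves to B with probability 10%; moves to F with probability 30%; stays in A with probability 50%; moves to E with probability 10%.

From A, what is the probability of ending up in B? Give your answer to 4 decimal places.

0.3030

Let h(s) be the probability of absorption at B starting from transient state s. Then h(B) = 1 and h(F) = 0. By first-step analysis:
h(E) = 0.3·h(E) + 0.2·0 + 0.3·1 + 0.2·h(A)
h(A) = 0.1·h(E) + 0.3·0 + 0.1·1 + 0.5·h(A)
Solving: h(E) = 0.5152, h(A) = 0.3030.
Starting from A, the probability is 0.3030.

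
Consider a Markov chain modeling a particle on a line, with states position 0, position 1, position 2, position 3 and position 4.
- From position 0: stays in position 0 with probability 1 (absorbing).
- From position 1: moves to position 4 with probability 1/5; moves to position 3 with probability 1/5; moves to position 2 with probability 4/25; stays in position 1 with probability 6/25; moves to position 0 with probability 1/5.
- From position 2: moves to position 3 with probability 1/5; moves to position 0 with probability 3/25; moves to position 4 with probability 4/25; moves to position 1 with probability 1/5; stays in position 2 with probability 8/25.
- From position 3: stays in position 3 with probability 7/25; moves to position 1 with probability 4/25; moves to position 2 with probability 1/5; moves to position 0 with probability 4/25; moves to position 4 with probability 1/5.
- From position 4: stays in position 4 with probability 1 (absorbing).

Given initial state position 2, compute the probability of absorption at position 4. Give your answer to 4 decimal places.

0.5498

Let h(s) be the probability of absorption at position 4 starting from transient state s. Then h(position 4) = 1 and h(position 0) = 0. By first-step analysis:
h(position 1) = 0.2·0 + 0.24·h(position 1) + 0.16·h(position 2) + 0.2·h(position 3) + 0.2·1
h(position 2) = 0.12·0 + 0.2·h(position 1) + 0.32·h(position 2) + 0.2·h(position 3) + 0.16·1
h(position 3) = 0.16·0 + 0.16·h(position 1) + 0.2·h(position 2) + 0.28·h(position 3) + 0.2·1
Solving: h(position 1) = 0.5228, h(position 2) = 0.5498, h(position 3) = 0.5467.
Starting from position 2, the probability is 0.5498.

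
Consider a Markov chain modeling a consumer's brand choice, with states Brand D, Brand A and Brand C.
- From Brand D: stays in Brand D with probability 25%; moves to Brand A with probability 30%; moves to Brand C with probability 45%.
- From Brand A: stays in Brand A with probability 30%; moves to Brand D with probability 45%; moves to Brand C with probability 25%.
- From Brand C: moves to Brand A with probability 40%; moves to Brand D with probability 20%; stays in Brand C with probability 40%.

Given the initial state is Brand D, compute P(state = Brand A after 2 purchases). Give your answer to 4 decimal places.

0.3450

Sum over the intermediate state after 1 purchase:
P = P(Brand D→Brand D)·P(Brand D→Brand A) + P(Brand D→Brand A)·P(Brand A→Brand A) + P(Brand D→Brand C)·P(Brand C→Brand A)
  = 0.25×0.3 + 0.3×0.3 + 0.45×0.4
  = 0.0750 + 0.0900 + 0.1800 = 0.3450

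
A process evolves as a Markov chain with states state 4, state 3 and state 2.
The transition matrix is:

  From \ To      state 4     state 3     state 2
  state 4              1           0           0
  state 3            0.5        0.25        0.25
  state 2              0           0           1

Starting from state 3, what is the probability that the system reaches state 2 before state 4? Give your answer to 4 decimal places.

0.3333

Let h(s) be the probability of absorption at state 2 starting from transient state s. Then h(state 2) = 1 and h(state 4) = 0. By first-step analysis:
h(state 3) = 0.5·0 + 0.25·h(state 3) + 0.25·1
Solving: h(state 3) = 0.3333.
Starting from state 3, the probability is 0.3333.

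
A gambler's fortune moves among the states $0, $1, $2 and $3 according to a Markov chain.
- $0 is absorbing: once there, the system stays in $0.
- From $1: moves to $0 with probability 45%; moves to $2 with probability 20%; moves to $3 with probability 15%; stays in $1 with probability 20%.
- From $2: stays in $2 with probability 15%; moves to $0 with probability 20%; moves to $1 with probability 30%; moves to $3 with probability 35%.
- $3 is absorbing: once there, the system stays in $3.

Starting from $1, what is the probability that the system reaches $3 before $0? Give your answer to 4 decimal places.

0.3185

Let h(s) be the probability of absorption at $3 starting from transient state s. Then h($3) = 1 and h($0) = 0. By first-step analysis:
h($1) = 0.45·0 + 0.2·h($1) + 0.2·h($2) + 0.15·1
h($2) = 0.2·0 + 0.3·h($1) + 0.15·h($2) + 0.35·1
Solving: h($1) = 0.3185, h($2) = 0.5242.
Starting from $1, the probability is 0.3185.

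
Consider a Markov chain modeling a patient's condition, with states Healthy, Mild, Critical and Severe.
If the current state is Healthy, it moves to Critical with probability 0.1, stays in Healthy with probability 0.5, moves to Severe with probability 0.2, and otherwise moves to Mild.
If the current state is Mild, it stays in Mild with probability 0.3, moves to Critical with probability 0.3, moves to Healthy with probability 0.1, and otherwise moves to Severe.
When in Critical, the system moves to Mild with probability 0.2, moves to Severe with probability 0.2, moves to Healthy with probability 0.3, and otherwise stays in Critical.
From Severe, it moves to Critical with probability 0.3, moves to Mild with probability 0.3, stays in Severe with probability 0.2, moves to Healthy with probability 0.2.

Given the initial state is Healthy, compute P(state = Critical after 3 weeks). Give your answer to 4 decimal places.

0.2320

Propagate the distribution vector 3 weeks from Healthy.
After 0 weeks: (1.0000, 0.0000, 0.0000, 0.0000)
After 1 week: (0.5000, 0.2000, 0.1000, 0.2000)
After 2 weeks: (0.3400, 0.2400, 0.2000, 0.2200)
After 3 weeks: (0.2980, 0.2460, 0.2320, 0.2240)
P(in Critical after 3 weeks) = 0.2320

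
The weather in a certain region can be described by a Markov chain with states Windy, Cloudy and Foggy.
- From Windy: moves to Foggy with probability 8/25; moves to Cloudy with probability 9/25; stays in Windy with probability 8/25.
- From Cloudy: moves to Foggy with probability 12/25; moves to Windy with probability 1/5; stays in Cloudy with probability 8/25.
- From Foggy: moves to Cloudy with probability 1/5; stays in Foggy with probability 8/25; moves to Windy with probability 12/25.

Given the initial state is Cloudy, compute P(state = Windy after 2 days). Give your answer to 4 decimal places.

0.3584

Sum over the intermediate state after 1 day:
P = P(Cloudy→Windy)·P(Windy→Windy) + P(Cloudy→Cloudy)·P(Cloudy→Windy) + P(Cloudy→Foggy)·P(Foggy→Windy)
  = 0.2×0.32 + 0.32×0.2 + 0.48×0.48
  = 0.0640 + 0.0640 + 0.2304 = 0.3584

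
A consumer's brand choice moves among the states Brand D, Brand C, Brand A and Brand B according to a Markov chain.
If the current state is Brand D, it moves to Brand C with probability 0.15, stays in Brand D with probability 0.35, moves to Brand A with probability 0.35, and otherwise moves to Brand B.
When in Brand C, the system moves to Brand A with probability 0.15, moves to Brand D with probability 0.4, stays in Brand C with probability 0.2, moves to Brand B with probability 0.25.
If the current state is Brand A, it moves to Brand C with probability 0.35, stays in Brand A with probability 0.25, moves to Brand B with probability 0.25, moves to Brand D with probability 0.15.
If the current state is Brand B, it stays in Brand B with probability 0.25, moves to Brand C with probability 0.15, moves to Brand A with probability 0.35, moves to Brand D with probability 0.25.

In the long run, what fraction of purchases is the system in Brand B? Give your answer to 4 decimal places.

Let the stationary distribution be π with π = πP and π_1 + π_2 + π_3 + π_4 = 1.
π_1 = 0.35·π_1 + 0.4·π_2 + 0.15·π_3 + 0.25·π_4
π_2 = 0.15·π_1 + 0.2·π_2 + 0.35·π_3 + 0.15·π_4
π_3 = 0.35·π_1 + 0.15·π_2 + 0.25·π_3 + 0.35·π_4
Solving with the normalization constraint gives π = (0.2829, 0.2166, 0.2788, 0.2217).
So the stationary probability of Brand B is 0.2217.

0.2217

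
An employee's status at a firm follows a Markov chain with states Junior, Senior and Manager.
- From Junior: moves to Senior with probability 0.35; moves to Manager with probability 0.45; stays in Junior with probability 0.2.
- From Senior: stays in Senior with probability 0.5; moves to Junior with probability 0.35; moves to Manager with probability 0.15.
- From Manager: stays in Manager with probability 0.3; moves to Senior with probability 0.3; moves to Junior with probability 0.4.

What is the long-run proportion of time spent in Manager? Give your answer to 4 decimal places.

Let the stationary distribution be π with π = πP and π_1 + π_2 + π_3 = 1.
π_1 = 0.2·π_1 + 0.35·π_2 + 0.4·π_3
π_2 = 0.35·π_1 + 0.5·π_2 + 0.3·π_3
Solving with the normalization constraint gives π = (0.3169, 0.3948, 0.2883).
So the stationary probability of Manager is 0.2883.

0.2883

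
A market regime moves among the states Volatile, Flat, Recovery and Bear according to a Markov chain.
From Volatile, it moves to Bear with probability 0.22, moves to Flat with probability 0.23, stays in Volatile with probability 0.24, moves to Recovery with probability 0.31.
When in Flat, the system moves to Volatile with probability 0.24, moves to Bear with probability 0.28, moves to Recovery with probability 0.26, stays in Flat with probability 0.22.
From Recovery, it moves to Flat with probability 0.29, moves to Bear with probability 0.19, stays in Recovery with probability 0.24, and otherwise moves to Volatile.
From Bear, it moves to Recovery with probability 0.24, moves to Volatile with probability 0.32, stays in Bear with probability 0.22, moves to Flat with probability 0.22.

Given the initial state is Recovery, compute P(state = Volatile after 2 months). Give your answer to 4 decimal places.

Propagate the distribution vector 2 months from Recovery.
After 0 months: (0.0000, 0.0000, 1.0000, 0.0000)
After 1 month: (0.2800, 0.2900, 0.2400, 0.1900)
After 2 months: (0.2648, 0.2396, 0.2654, 0.2302)
P(in Volatile after 2 months) = 0.2648

0.2648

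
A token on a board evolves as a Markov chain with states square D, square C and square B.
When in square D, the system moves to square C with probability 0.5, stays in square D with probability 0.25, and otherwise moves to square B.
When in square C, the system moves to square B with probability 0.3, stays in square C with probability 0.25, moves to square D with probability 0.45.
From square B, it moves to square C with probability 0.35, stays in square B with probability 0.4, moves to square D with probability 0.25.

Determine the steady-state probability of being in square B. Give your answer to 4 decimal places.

0.3154

Let the stationary distribution be π with π = πP and π_1 + π_2 + π_3 = 1.
π_1 = 0.25·π_1 + 0.45·π_2 + 0.25·π_3
π_2 = 0.5·π_1 + 0.25·π_2 + 0.35·π_3
Solving with the normalization constraint gives π = (0.3224, 0.3621, 0.3154).
So the stationary probability of square B is 0.3154.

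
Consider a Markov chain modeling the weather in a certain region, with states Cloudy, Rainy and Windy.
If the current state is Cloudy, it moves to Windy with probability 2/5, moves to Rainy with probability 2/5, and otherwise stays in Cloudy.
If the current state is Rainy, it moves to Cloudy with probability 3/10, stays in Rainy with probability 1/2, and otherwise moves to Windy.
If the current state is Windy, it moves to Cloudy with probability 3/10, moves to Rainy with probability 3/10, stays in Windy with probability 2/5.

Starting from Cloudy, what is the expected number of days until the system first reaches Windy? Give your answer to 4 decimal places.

Let t(s) be the expected number of days to first reach Windy from state s, with t(Windy) = 0. Conditioning on the first day:
t(Cloudy) = 1 + 0.2·t(Cloudy) + 0.4·t(Rainy)
t(Rainy) = 1 + 0.3·t(Cloudy) + 0.5·t(Rainy)
Solving: t(Cloudy) = 3.2143, t(Rainy) = 3.9286.
Expected days from Cloudy to Windy: 3.2143.

3.2143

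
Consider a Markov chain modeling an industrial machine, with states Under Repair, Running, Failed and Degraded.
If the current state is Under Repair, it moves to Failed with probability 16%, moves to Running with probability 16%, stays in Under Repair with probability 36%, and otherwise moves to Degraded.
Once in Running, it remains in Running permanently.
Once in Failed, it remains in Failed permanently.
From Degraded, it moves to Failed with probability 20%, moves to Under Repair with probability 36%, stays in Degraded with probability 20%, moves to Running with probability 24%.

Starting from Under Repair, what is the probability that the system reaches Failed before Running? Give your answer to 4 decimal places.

0.4839

Let h(s) be the probability of absorption at Failed starting from transient state s. Then h(Failed) = 1 and h(Running) = 0. By first-step analysis:
h(Under Repair) = 0.36·h(Under Repair) + 0.16·0 + 0.16·1 + 0.32·h(Degraded)
h(Degraded) = 0.36·h(Under Repair) + 0.24·0 + 0.2·1 + 0.2·h(Degraded)
Solving: h(Under Repair) = 0.4839, h(Degraded) = 0.4677.
Starting from Under Repair, the probability is 0.4839.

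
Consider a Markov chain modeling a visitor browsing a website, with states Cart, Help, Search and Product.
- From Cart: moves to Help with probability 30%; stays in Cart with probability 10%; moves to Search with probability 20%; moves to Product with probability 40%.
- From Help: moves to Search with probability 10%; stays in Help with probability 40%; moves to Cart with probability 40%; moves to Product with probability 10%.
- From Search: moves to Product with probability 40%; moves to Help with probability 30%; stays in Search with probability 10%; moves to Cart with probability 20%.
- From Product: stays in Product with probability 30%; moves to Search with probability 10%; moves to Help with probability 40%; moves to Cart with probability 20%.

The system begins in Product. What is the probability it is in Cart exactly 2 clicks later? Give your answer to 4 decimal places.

0.2600

Propagate the distribution vector 2 clicks from Product.
After 0 clicks: (0.0000, 0.0000, 0.0000, 1.0000)
After 1 click: (0.2000, 0.4000, 0.1000, 0.3000)
After 2 clicks: (0.2600, 0.3700, 0.1200, 0.2500)
P(in Cart after 2 clicks) = 0.2600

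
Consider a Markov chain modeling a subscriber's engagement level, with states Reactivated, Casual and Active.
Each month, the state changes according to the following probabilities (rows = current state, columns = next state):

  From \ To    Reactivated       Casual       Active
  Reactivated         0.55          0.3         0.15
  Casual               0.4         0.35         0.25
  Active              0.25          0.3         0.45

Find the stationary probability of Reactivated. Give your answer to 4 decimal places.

Let the stationary distribution be π with π = πP and π_1 + π_2 + π_3 = 1.
π_1 = 0.55·π_1 + 0.4·π_2 + 0.25·π_3
π_2 = 0.3·π_1 + 0.35·π_2 + 0.3·π_3
Solving with the normalization constraint gives π = (0.4248, 0.3158, 0.2594).
So the stationary probability of Reactivated is 0.4248.

0.4248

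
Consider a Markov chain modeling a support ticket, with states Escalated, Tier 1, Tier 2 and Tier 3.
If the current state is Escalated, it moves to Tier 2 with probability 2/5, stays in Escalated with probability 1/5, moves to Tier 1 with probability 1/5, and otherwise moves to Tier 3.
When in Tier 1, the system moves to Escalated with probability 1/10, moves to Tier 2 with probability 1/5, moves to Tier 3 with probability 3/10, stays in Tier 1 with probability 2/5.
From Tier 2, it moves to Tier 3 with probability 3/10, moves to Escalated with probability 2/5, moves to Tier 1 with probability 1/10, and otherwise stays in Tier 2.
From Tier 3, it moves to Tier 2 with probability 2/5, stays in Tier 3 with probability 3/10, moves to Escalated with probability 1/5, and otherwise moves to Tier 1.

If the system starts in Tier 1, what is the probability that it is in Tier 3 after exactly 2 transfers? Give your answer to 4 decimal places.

Propagate the distribution vector 2 transfers from Tier 1.
After 0 transfers: (0.0000, 1.0000, 0.0000, 0.0000)
After 1 transfer: (0.1000, 0.4000, 0.2000, 0.3000)
After 2 transfers: (0.2000, 0.2300, 0.2800, 0.2900)
P(in Tier 3 after 2 transfers) = 0.2900

0.2900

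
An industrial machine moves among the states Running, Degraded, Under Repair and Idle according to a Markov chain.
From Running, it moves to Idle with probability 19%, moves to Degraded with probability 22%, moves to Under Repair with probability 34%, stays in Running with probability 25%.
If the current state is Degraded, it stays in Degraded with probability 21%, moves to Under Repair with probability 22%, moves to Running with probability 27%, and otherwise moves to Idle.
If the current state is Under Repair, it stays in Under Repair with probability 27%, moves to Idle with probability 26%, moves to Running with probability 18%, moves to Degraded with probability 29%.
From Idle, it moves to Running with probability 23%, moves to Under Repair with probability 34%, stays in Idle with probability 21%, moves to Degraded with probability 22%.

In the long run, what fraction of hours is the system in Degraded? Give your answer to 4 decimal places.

Let the stationary distribution be π with π = πP and π_1 + π_2 + π_3 + π_4 = 1.
π_1 = 0.25·π_1 + 0.27·π_2 + 0.18·π_3 + 0.23·π_4
π_2 = 0.22·π_1 + 0.21·π_2 + 0.29·π_3 + 0.22·π_4
π_3 = 0.34·π_1 + 0.22·π_2 + 0.27·π_3 + 0.34·π_4
Solving with the normalization constraint gives π = (0.2296, 0.2380, 0.2911, 0.2414).
So the stationary probability of Degraded is 0.2380.

0.2380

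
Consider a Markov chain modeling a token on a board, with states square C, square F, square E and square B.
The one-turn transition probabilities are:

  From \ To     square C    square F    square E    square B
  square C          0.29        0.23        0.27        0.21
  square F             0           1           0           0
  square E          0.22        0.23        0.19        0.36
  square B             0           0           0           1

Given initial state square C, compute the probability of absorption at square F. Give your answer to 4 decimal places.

0.4817

Let h(s) be the probability of absorption at square F starting from transient state s. Then h(square F) = 1 and h(square B) = 0. By first-step analysis:
h(square C) = 0.29·h(square C) + 0.23·1 + 0.27·h(square E) + 0.21·0
h(square E) = 0.22·h(square C) + 0.23·1 + 0.19·h(square E) + 0.36·0
Solving: h(square C) = 0.4817, h(square E) = 0.4148.
Starting from square C, the probability is 0.4817.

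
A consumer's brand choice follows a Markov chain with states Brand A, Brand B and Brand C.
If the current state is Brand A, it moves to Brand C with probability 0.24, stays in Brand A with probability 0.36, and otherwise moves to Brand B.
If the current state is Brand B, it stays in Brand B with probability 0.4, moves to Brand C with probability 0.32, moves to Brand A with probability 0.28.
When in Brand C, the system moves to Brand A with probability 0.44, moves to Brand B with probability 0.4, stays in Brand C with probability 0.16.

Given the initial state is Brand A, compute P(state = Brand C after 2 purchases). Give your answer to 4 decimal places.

0.2528

Sum over the intermediate state after 1 purchase:
P = P(Brand A→Brand A)·P(Brand A→Brand C) + P(Brand A→Brand B)·P(Brand B→Brand C) + P(Brand A→Brand C)·P(Brand C→Brand C)
  = 0.36×0.24 + 0.4×0.32 + 0.24×0.16
  = 0.0864 + 0.1280 + 0.0384 = 0.2528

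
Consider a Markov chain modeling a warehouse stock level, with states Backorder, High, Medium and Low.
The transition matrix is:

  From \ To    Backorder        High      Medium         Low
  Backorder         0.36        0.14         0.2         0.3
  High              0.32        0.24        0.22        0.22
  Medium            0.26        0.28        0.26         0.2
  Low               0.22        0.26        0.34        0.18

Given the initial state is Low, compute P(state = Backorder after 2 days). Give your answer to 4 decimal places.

Propagate the distribution vector 2 days from Low.
After 0 days: (0.0000, 0.0000, 0.0000, 1.0000)
After 1 day: (0.2200, 0.2600, 0.3400, 0.1800)
After 2 days: (0.2904, 0.2352, 0.2508, 0.2236)
P(in Backorder after 2 days) = 0.2904

0.2904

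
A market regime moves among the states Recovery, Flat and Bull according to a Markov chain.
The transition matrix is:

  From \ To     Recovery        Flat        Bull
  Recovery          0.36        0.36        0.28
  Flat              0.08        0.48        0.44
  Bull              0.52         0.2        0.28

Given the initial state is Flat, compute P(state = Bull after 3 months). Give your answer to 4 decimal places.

0.3356

Propagate the distribution vector 3 months from Flat.
After 0 months: (0.0000, 1.0000, 0.0000)
After 1 month: (0.0800, 0.4800, 0.4400)
After 2 months: (0.2960, 0.3472, 0.3568)
After 3 months: (0.3199, 0.3446, 0.3356)
P(in Bull after 3 months) = 0.3356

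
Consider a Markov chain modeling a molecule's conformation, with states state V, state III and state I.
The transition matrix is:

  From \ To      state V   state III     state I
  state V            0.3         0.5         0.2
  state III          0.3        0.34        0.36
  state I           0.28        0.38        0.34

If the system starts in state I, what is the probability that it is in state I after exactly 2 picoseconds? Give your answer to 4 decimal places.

0.3084

Sum over the intermediate state after 1 picosecond:
P = P(state I→state V)·P(state V→state I) + P(state I→state III)·P(state III→state I) + P(state I→state I)·P(state I→state I)
  = 0.28×0.2 + 0.38×0.36 + 0.34×0.34
  = 0.0560 + 0.1368 + 0.1156 = 0.3084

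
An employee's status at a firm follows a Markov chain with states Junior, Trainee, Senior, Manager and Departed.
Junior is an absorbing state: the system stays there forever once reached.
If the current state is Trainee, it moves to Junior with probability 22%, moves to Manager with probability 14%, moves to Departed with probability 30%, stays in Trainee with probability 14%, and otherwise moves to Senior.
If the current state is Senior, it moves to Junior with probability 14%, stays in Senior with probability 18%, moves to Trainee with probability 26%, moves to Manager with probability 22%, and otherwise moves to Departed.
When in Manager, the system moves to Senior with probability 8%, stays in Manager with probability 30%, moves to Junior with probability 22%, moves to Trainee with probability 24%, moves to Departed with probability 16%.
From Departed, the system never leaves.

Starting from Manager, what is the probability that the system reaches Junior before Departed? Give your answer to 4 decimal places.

Let h(s) be the probability of absorption at Junior starting from transient state s. Then h(Junior) = 1 and h(Departed) = 0. By first-step analysis:
h(Trainee) = 0.22·1 + 0.14·h(Trainee) + 0.2·h(Senior) + 0.14·h(Manager) + 0.3·0
h(Senior) = 0.14·1 + 0.26·h(Trainee) + 0.18·h(Senior) + 0.22·h(Manager) + 0.2·0
h(Manager) = 0.22·1 + 0.24·h(Trainee) + 0.08·h(Senior) + 0.3·h(Manager) + 0.16·0
Solving: h(Trainee) = 0.4451, h(Senior) = 0.4509, h(Manager) = 0.5184.
Starting from Manager, the probability is 0.5184.

0.5184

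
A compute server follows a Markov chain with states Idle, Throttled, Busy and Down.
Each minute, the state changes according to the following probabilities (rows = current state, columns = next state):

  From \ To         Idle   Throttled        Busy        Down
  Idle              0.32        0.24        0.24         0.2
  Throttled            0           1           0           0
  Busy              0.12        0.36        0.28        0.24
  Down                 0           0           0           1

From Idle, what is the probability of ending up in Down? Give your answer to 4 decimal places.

Let h(s) be the probability of absorption at Down starting from transient state s. Then h(Down) = 1 and h(Throttled) = 0. By first-step analysis:
h(Idle) = 0.32·h(Idle) + 0.24·0 + 0.24·h(Busy) + 0.2·1
h(Busy) = 0.12·h(Idle) + 0.36·0 + 0.28·h(Busy) + 0.24·1
Solving: h(Idle) = 0.4375, h(Busy) = 0.4063.
Starting from Idle, the probability is 0.4375.

0.4375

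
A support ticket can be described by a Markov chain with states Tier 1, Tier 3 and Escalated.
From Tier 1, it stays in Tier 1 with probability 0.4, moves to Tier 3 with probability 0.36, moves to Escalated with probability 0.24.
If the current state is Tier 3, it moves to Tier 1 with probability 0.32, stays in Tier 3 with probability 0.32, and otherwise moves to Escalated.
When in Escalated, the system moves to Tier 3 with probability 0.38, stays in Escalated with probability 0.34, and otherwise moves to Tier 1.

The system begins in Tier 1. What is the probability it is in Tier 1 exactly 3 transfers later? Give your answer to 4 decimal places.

Propagate the distribution vector 3 transfers from Tier 1.
After 0 transfers: (1.0000, 0.0000, 0.0000)
After 1 transfer: (0.4000, 0.3600, 0.2400)
After 2 transfers: (0.3424, 0.3504, 0.3072)
After 3 transfers: (0.3351, 0.3521, 0.3128)
P(in Tier 1 after 3 transfers) = 0.3351

0.3351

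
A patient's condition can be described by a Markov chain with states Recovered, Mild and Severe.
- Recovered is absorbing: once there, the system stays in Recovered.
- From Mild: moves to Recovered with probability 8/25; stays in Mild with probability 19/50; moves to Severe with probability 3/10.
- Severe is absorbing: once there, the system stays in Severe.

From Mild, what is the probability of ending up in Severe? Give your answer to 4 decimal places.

0.4839

Let h(s) be the probability of absorption at Severe starting from transient state s. Then h(Severe) = 1 and h(Recovered) = 0. By first-step analysis:
h(Mild) = 0.32·0 + 0.38·h(Mild) + 0.3·1
Solving: h(Mild) = 0.4839.
Starting from Mild, the probability is 0.4839.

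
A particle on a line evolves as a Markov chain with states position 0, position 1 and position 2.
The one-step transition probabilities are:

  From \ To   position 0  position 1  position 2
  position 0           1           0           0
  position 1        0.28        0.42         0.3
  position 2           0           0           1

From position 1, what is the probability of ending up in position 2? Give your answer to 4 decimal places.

0.5172

Let h(s) be the probability of absorption at position 2 starting from transient state s. Then h(position 2) = 1 and h(position 0) = 0. By first-step analysis:
h(position 1) = 0.28·0 + 0.42·h(position 1) + 0.3·1
Solving: h(position 1) = 0.5172.
Starting from position 1, the probability is 0.5172.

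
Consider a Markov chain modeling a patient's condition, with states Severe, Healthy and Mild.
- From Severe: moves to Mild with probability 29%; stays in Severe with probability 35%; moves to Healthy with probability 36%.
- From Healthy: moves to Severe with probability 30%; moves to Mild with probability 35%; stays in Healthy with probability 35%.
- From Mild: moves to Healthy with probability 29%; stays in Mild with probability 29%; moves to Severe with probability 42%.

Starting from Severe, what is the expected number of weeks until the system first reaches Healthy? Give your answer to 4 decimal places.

2.9438

Let t(s) be the expected number of weeks to first reach Healthy from state s, with t(Healthy) = 0. Conditioning on the first week:
t(Severe) = 1 + 0.35·t(Severe) + 0.29·t(Mild)
t(Mild) = 1 + 0.42·t(Severe) + 0.29·t(Mild)
Solving: t(Severe) = 2.9438, t(Mild) = 3.1498.
Expected weeks from Severe to Healthy: 2.9438.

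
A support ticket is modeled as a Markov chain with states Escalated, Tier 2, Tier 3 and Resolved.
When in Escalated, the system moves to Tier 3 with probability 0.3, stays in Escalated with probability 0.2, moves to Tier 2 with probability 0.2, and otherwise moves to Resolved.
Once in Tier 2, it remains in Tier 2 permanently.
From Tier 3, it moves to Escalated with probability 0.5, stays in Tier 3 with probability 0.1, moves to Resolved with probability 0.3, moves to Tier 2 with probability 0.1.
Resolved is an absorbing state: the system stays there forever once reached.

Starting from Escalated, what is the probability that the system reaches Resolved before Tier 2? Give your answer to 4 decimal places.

Let h(s) be the probability of absorption at Resolved starting from transient state s. Then h(Resolved) = 1 and h(Tier 2) = 0. By first-step analysis:
h(Escalated) = 0.2·h(Escalated) + 0.2·0 + 0.3·h(Tier 3) + 0.3·1
h(Tier 3) = 0.5·h(Escalated) + 0.1·0 + 0.1·h(Tier 3) + 0.3·1
Solving: h(Escalated) = 0.6316, h(Tier 3) = 0.6842.
Starting from Escalated, the probability is 0.6316.

0.6316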